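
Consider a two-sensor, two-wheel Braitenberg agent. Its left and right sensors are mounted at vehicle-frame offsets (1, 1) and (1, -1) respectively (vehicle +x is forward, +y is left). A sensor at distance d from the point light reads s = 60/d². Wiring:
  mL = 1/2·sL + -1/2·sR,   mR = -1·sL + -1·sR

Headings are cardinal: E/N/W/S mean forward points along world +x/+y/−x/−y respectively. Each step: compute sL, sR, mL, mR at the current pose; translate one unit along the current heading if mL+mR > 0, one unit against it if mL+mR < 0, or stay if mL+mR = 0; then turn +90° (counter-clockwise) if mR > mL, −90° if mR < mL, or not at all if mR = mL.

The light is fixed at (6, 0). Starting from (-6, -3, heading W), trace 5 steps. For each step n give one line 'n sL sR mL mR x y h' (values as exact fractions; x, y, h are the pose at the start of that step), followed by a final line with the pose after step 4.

n=0: pose=(-6,-3,W); sL=12/37, sR=60/173; mL=-72/6401, mR=-4296/6401; mL+mR=-4368/6401 → advance -1; mR−mL=-4224/6401 → turn -1·90°
n=1: pose=(-5,-3,N); sL=15/37, sR=15/26; mL=-165/1924, mR=-945/962; mL+mR=-2055/1924 → advance -1; mR−mL=-1725/1924 → turn -1·90°
n=2: pose=(-5,-4,E); sL=60/109, sR=12/25; mL=96/2725, mR=-2808/2725; mL+mR=-2712/2725 → advance -1; mR−mL=-2904/2725 → turn -1·90°
n=3: pose=(-6,-4,S); sL=30/73, sR=30/97; mL=360/7081, mR=-5100/7081; mL+mR=-4740/7081 → advance -1; mR−mL=-5460/7081 → turn -1·90°
n=4: pose=(-6,-3,W); sL=12/37, sR=60/173; mL=-72/6401, mR=-4296/6401; mL+mR=-4368/6401 → advance -1; mR−mL=-4224/6401 → turn -1·90°

0 12/37 60/173 -72/6401 -4296/6401 -6 -3 W
1 15/37 15/26 -165/1924 -945/962 -5 -3 N
2 60/109 12/25 96/2725 -2808/2725 -5 -4 E
3 30/73 30/97 360/7081 -5100/7081 -6 -4 S
4 12/37 60/173 -72/6401 -4296/6401 -6 -3 W
final -5 -3 N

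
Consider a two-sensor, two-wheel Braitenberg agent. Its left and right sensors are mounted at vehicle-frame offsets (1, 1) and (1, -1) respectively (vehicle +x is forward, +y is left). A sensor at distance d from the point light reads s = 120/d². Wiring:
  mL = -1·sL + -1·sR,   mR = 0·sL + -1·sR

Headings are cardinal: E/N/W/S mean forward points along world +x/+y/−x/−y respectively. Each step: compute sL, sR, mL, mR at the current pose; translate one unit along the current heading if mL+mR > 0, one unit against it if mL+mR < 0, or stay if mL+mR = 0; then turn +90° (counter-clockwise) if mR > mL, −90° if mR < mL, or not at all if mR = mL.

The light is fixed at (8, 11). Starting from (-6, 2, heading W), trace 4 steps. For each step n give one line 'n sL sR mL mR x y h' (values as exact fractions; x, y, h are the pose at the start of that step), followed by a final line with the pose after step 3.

n=0: pose=(-6,2,W); sL=24/65, sR=120/289; mL=-14736/18785, mR=-120/289; mL+mR=-22536/18785 → advance -1; mR−mL=24/65 → turn +1·90°
n=1: pose=(-5,2,S); sL=30/61, sR=15/37; mL=-2025/2257, mR=-15/37; mL+mR=-2940/2257 → advance -1; mR−mL=30/61 → turn +1·90°
n=2: pose=(-5,3,E); sL=120/193, sR=8/15; mL=-3344/2895, mR=-8/15; mL+mR=-4888/2895 → advance -1; mR−mL=120/193 → turn +1·90°
n=3: pose=(-6,3,N); sL=60/137, sR=60/109; mL=-14760/14933, mR=-60/109; mL+mR=-22980/14933 → advance -1; mR−mL=60/137 → turn +1·90°

0 24/65 120/289 -14736/18785 -120/289 -6 2 W
1 30/61 15/37 -2025/2257 -15/37 -5 2 S
2 120/193 8/15 -3344/2895 -8/15 -5 3 E
3 60/137 60/109 -14760/14933 -60/109 -6 3 N
final -6 2 W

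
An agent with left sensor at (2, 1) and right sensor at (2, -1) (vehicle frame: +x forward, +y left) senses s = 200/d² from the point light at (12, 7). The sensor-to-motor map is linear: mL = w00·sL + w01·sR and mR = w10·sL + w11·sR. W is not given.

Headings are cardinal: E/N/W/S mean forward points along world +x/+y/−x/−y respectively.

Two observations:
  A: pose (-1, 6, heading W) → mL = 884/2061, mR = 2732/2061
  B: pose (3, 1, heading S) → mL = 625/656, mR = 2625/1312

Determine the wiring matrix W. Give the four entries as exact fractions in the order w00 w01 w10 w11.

1 -1/2 1/2 1

obs A: pose=(-1,6,W) → sL=200/229, sR=8/9, mL=884/2061, mR=2732/2061
obs B: pose=(3,1,S) → sL=25/16, sR=50/41, mL=625/656, mR=2625/1312
sensor matrix S = [[200/229, 8/9], [25/16, 50/41]]; det S = -54725/169002
solve [mL_A; mL_B] = S·[w00; w01] and [mR_A; mR_B] = S·[w10; w11]:
  w00 = 1, w01 = -1/2, w10 = 1/2, w11 = 1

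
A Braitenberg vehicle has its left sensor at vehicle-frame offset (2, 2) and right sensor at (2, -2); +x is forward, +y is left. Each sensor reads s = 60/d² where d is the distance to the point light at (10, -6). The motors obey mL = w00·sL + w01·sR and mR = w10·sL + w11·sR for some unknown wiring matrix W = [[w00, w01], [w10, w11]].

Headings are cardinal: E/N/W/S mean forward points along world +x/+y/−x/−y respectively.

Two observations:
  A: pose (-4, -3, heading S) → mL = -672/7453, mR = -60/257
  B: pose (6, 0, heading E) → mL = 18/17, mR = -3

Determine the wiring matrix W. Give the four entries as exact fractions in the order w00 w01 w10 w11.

obs A: pose=(-4,-3,S) → sL=12/29, sR=60/257, mL=-672/7453, mR=-60/257
obs B: pose=(6,0,E) → sL=15/17, sR=3, mL=18/17, mR=-3
sensor matrix S = [[12/29, 60/257], [15/17, 3]]; det S = 131184/126701
solve [mL_A; mL_B] = S·[w00; w01] and [mR_A; mR_B] = S·[w10; w11]:
  w00 = -1/2, w01 = 1/2, w10 = 0, w11 = -1

-1/2 1/2 0 -1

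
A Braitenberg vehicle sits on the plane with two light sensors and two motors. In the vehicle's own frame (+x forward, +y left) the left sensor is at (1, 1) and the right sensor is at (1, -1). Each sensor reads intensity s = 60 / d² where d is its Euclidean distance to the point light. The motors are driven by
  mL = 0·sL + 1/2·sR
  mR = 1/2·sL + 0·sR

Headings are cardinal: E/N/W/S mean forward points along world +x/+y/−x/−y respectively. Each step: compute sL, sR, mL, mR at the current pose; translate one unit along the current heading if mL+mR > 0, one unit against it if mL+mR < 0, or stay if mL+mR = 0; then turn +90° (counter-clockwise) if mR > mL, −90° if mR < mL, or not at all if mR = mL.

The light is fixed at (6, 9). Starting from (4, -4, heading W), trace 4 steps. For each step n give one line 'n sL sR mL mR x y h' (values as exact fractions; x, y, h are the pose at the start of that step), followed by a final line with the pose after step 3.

n=0: pose=(4,-4,W); sL=12/41, sR=20/51; mL=10/51, mR=6/41; mL+mR=716/2091 → advance +1; mR−mL=-104/2091 → turn -1·90°
n=1: pose=(3,-4,N); sL=3/8, sR=15/37; mL=15/74, mR=3/16; mL+mR=231/592 → advance +1; mR−mL=-9/592 → turn -1·90°
n=2: pose=(3,-3,E); sL=12/25, sR=60/173; mL=30/173, mR=6/25; mL+mR=1788/4325 → advance +1; mR−mL=288/4325 → turn +1·90°
n=3: pose=(4,-3,N); sL=6/13, sR=30/61; mL=15/61, mR=3/13; mL+mR=378/793 → advance +1; mR−mL=-12/793 → turn -1·90°

0 12/41 20/51 10/51 6/41 4 -4 W
1 3/8 15/37 15/74 3/16 3 -4 N
2 12/25 60/173 30/173 6/25 3 -3 E
3 6/13 30/61 15/61 3/13 4 -3 N
final 4 -2 E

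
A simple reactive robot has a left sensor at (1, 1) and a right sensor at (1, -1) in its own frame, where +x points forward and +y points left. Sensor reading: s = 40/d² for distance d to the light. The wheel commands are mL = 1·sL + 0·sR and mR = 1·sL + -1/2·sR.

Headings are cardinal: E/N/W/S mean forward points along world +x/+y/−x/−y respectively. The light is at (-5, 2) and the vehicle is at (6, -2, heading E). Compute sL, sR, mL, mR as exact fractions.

left sensor world pos  = (7, -1); dL² = 153
right sensor world pos = (7, -3); dR² = 169
sL = 40/153 = 40/153
sR = 40/169 = 40/169
mL = 1·sL + 0·sR = 40/153
mR = 1·sL + -1/2·sR = 3700/25857

40/153 40/169 40/153 3700/25857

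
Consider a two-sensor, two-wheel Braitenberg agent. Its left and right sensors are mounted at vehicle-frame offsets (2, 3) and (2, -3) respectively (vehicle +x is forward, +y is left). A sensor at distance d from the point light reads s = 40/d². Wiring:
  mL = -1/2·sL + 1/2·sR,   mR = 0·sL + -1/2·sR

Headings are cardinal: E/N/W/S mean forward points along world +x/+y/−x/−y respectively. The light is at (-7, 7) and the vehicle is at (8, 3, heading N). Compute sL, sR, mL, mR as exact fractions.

left sensor world pos  = (5, 5); dL² = 148
right sensor world pos = (11, 5); dR² = 328
sL = 40/148 = 10/37
sR = 40/328 = 5/41
mL = -1/2·sL + 1/2·sR = -225/3034
mR = 0·sL + -1/2·sR = -5/82

10/37 5/41 -225/3034 -5/82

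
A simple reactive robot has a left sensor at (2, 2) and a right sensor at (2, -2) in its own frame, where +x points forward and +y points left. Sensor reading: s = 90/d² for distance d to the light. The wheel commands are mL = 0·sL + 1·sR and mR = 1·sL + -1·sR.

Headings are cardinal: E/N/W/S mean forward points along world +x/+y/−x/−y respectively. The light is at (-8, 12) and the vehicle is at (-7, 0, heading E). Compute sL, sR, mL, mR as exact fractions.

left sensor world pos  = (-5, 2); dL² = 109
right sensor world pos = (-5, -2); dR² = 205
sL = 90/109 = 90/109
sR = 90/205 = 18/41
mL = 0·sL + 1·sR = 18/41
mR = 1·sL + -1·sR = 1728/4469

90/109 18/41 18/41 1728/4469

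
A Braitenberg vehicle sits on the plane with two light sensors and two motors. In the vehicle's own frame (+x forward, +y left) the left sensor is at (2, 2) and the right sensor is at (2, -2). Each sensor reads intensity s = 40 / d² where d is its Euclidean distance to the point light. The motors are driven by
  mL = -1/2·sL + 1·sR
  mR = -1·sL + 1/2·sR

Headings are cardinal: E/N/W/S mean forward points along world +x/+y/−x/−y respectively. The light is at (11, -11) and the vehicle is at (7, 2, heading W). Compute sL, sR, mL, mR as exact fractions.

40/157 40/261 1060/40977 -7300/40977

left sensor world pos  = (5, 0); dL² = 157
right sensor world pos = (5, 4); dR² = 261
sL = 40/157 = 40/157
sR = 40/261 = 40/261
mL = -1/2·sL + 1·sR = 1060/40977
mR = -1·sL + 1/2·sR = -7300/40977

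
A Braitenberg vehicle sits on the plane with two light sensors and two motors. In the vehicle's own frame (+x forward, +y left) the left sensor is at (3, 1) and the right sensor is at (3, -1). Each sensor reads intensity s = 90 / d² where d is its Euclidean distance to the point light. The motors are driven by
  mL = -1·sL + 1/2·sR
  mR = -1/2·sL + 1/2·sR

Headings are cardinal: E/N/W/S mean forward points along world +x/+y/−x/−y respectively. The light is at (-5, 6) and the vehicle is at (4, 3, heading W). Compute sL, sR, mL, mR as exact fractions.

left sensor world pos  = (1, 2); dL² = 52
right sensor world pos = (1, 4); dR² = 40
sL = 90/52 = 45/26
sR = 90/40 = 9/4
mL = -1·sL + 1/2·sR = -63/104
mR = -1/2·sL + 1/2·sR = 27/104

45/26 9/4 -63/104 27/104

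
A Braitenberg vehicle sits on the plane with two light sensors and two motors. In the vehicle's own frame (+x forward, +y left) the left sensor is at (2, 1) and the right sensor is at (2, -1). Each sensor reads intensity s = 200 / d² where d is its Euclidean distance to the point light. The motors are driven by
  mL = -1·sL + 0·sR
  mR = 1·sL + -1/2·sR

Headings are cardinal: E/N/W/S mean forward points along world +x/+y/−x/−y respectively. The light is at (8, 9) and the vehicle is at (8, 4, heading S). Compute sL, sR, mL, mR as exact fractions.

4 4 -4 2

left sensor world pos  = (9, 2); dL² = 50
right sensor world pos = (7, 2); dR² = 50
sL = 200/50 = 4
sR = 200/50 = 4
mL = -1·sL + 0·sR = -4
mR = 1·sL + -1/2·sR = 2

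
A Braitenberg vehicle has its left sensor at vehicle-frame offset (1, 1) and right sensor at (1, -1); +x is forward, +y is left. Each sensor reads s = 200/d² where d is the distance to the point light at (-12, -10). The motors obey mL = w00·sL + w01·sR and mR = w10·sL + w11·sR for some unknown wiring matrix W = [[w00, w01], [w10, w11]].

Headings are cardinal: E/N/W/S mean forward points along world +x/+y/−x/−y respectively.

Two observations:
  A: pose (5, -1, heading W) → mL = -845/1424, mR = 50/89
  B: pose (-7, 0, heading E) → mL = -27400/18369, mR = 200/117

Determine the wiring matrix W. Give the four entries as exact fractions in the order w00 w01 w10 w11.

obs A: pose=(5,-1,W) → sL=5/8, sR=50/89, mL=-845/1424, mR=50/89
obs B: pose=(-7,0,E) → sL=200/157, sR=200/117, mL=-27400/18369, mR=200/117
sensor matrix S = [[5/8, 50/89], [200/157, 200/117]]; det S = 576625/1634841
solve [mL_A; mL_B] = S·[w00; w01] and [mR_A; mR_B] = S·[w10; w11]:
  w00 = -1/2, w01 = -1/2, w10 = 0, w11 = 1

-1/2 -1/2 0 1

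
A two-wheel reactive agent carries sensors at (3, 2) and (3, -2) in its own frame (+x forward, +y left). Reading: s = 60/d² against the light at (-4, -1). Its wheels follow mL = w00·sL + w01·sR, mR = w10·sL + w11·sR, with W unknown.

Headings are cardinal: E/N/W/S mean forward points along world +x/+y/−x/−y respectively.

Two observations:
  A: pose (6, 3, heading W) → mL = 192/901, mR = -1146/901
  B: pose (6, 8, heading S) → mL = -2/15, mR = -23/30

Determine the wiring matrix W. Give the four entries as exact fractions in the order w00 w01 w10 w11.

1/2 -1/2 -1/2 -1

obs A: pose=(6,3,W) → sL=60/53, sR=12/17, mL=192/901, mR=-1146/901
obs B: pose=(6,8,S) → sL=1/3, sR=3/5, mL=-2/15, mR=-23/30
sensor matrix S = [[60/53, 12/17], [1/3, 3/5]]; det S = 400/901
solve [mL_A; mL_B] = S·[w00; w01] and [mR_A; mR_B] = S·[w10; w11]:
  w00 = 1/2, w01 = -1/2, w10 = -1/2, w11 = -1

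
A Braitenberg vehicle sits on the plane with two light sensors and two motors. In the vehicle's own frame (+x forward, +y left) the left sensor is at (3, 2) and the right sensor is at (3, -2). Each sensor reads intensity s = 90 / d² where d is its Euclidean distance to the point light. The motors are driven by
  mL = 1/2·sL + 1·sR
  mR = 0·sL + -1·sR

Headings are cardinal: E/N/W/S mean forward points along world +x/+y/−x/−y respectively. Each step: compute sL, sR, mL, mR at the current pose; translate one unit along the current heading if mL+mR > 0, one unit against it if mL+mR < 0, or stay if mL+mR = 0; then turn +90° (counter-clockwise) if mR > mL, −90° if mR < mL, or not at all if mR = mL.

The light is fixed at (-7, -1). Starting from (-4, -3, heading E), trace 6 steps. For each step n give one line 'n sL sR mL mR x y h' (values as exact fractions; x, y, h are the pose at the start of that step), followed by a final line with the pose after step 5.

n=0: pose=(-4,-3,E); sL=5/2, sR=45/26; mL=155/52, mR=-45/26; mL+mR=5/4 → advance +1; mR−mL=-245/52 → turn -1·90°
n=1: pose=(-3,-3,S); sL=90/61, sR=90/29; mL=6795/1769, mR=-90/29; mL+mR=45/61 → advance +1; mR−mL=-12285/1769 → turn -1·90°
n=2: pose=(-3,-4,W); sL=45/13, sR=45; mL=1215/26, mR=-45; mL+mR=45/26 → advance +1; mR−mL=-2385/26 → turn -1·90°
n=3: pose=(-4,-4,N); sL=90, sR=18/5; mL=243/5, mR=-18/5; mL+mR=45 → advance +1; mR−mL=-261/5 → turn -1·90°
n=4: pose=(-4,-3,E); sL=5/2, sR=45/26; mL=155/52, mR=-45/26; mL+mR=5/4 → advance +1; mR−mL=-245/52 → turn -1·90°
n=5: pose=(-3,-3,S); sL=90/61, sR=90/29; mL=6795/1769, mR=-90/29; mL+mR=45/61 → advance +1; mR−mL=-12285/1769 → turn -1·90°

0 5/2 45/26 155/52 -45/26 -4 -3 E
1 90/61 90/29 6795/1769 -90/29 -3 -3 S
2 45/13 45 1215/26 -45 -3 -4 W
3 90 18/5 243/5 -18/5 -4 -4 N
4 5/2 45/26 155/52 -45/26 -4 -3 E
5 90/61 90/29 6795/1769 -90/29 -3 -3 S
final -3 -4 W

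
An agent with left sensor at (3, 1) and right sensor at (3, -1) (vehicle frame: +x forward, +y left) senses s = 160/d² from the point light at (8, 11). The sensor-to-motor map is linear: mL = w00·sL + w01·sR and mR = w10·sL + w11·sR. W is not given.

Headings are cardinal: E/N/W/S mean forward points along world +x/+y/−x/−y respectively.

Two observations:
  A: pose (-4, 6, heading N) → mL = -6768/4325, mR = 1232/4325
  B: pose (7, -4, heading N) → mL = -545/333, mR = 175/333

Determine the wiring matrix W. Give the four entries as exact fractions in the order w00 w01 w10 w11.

-1 -1/2 1 -1/2

obs A: pose=(-4,6,N) → sL=160/173, sR=32/25, mL=-6768/4325, mR=1232/4325
obs B: pose=(7,-4,N) → sL=40/37, sR=10/9, mL=-545/333, mR=175/333
sensor matrix S = [[160/173, 32/25], [40/37, 10/9]]; det S = -102592/288045
solve [mL_A; mL_B] = S·[w00; w01] and [mR_A; mR_B] = S·[w10; w11]:
  w00 = -1, w01 = -1/2, w10 = 1, w11 = -1/2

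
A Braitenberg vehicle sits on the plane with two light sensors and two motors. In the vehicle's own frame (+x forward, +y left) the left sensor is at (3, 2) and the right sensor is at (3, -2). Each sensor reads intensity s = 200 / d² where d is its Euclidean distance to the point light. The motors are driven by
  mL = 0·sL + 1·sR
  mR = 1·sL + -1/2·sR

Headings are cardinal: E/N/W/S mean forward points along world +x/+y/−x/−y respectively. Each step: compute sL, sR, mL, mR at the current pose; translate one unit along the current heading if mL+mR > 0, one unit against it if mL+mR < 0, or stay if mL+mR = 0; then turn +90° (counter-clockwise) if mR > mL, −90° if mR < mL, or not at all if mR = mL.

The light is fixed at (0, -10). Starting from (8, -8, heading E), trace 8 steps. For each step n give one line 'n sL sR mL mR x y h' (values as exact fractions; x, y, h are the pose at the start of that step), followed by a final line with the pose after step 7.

n=0: pose=(8,-8,E); sL=200/137, sR=200/121; mL=200/121, mR=10500/16577; mL+mR=37900/16577 → advance +1; mR−mL=-16900/16577 → turn -1·90°
n=1: pose=(9,-8,S); sL=100/61, sR=4; mL=4, mR=-22/61; mL+mR=222/61 → advance +1; mR−mL=-266/61 → turn -1·90°
n=2: pose=(9,-9,W); sL=200/37, sR=40/9; mL=40/9, mR=1060/333; mL+mR=2540/333 → advance +1; mR−mL=-140/111 → turn -1·90°
n=3: pose=(8,-9,N); sL=50/13, sR=50/29; mL=50/29, mR=1125/377; mL+mR=1775/377 → advance +1; mR−mL=475/377 → turn +1·90°
n=4: pose=(8,-8,W); sL=8, sR=200/41; mL=200/41, mR=228/41; mL+mR=428/41 → advance +1; mR−mL=28/41 → turn +1·90°
n=5: pose=(7,-8,S); sL=100/41, sR=100/13; mL=100/13, mR=-750/533; mL+mR=3350/533 → advance +1; mR−mL=-4850/533 → turn -1·90°
n=6: pose=(7,-9,W); sL=200/17, sR=8; mL=8, mR=132/17; mL+mR=268/17 → advance +1; mR−mL=-4/17 → turn -1·90°
n=7: pose=(6,-9,N); sL=25/4, sR=5/2; mL=5/2, mR=5; mL+mR=15/2 → advance +1; mR−mL=5/2 → turn +1·90°

0 200/137 200/121 200/121 10500/16577 8 -8 E
1 100/61 4 4 -22/61 9 -8 S
2 200/37 40/9 40/9 1060/333 9 -9 W
3 50/13 50/29 50/29 1125/377 8 -9 N
4 8 200/41 200/41 228/41 8 -8 W
5 100/41 100/13 100/13 -750/533 7 -8 S
6 200/17 8 8 132/17 7 -9 W
7 25/4 5/2 5/2 5 6 -9 N
final 6 -8 W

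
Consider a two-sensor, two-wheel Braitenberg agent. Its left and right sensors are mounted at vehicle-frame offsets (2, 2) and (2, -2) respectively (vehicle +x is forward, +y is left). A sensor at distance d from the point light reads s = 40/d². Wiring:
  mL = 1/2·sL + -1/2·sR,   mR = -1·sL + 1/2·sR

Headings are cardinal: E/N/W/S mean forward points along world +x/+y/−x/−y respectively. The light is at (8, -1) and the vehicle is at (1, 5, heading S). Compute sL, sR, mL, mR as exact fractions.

left sensor world pos  = (3, 3); dL² = 41
right sensor world pos = (-1, 3); dR² = 97
sL = 40/41 = 40/41
sR = 40/97 = 40/97
mL = 1/2·sL + -1/2·sR = 1120/3977
mR = -1·sL + 1/2·sR = -3060/3977

40/41 40/97 1120/3977 -3060/3977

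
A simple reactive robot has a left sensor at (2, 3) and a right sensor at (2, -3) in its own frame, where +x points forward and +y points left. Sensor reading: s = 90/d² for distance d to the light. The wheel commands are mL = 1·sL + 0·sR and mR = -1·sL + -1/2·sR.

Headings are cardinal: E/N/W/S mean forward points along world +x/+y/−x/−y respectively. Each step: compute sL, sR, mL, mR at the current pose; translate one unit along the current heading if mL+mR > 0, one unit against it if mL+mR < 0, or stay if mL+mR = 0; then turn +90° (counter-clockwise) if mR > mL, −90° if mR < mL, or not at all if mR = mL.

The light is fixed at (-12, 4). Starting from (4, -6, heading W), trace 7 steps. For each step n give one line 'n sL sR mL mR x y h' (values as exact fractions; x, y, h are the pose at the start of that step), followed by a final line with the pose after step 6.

n=0: pose=(4,-6,W); sL=18/73, sR=18/49; mL=18/73, mR=-1539/3577; mL+mR=-9/49 → advance -1; mR−mL=-2421/3577 → turn -1·90°
n=1: pose=(5,-6,N); sL=9/26, sR=45/232; mL=9/26, mR=-2673/6032; mL+mR=-45/464 → advance -1; mR−mL=-4761/6032 → turn -1·90°
n=2: pose=(5,-7,E); sL=18/85, sR=90/557; mL=18/85, mR=-13851/47345; mL+mR=-45/557 → advance -1; mR−mL=-23877/47345 → turn -1·90°
n=3: pose=(4,-7,S); sL=9/53, sR=45/169; mL=9/53, mR=-5427/17914; mL+mR=-45/338 → advance -1; mR−mL=-8469/17914 → turn -1·90°
n=4: pose=(4,-6,W); sL=18/73, sR=18/49; mL=18/73, mR=-1539/3577; mL+mR=-9/49 → advance -1; mR−mL=-2421/3577 → turn -1·90°
n=5: pose=(5,-6,N); sL=9/26, sR=45/232; mL=9/26, mR=-2673/6032; mL+mR=-45/464 → advance -1; mR−mL=-4761/6032 → turn -1·90°
n=6: pose=(5,-7,E); sL=18/85, sR=90/557; mL=18/85, mR=-13851/47345; mL+mR=-45/557 → advance -1; mR−mL=-23877/47345 → turn -1·90°

0 18/73 18/49 18/73 -1539/3577 4 -6 W
1 9/26 45/232 9/26 -2673/6032 5 -6 N
2 18/85 90/557 18/85 -13851/47345 5 -7 E
3 9/53 45/169 9/53 -5427/17914 4 -7 S
4 18/73 18/49 18/73 -1539/3577 4 -6 W
5 9/26 45/232 9/26 -2673/6032 5 -6 N
6 18/85 90/557 18/85 -13851/47345 5 -7 E
final 4 -7 S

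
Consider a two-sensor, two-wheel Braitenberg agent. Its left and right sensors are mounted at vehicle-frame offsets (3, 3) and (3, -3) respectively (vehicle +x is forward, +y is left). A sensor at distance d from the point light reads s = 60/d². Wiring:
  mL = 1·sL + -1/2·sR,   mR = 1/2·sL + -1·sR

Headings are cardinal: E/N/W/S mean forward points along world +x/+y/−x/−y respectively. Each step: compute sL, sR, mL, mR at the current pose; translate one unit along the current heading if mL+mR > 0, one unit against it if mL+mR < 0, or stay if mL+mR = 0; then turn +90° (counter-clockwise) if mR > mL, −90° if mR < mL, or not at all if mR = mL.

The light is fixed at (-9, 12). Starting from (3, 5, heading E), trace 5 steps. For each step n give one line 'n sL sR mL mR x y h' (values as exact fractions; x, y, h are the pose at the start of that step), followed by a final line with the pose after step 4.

n=0: pose=(3,5,E); sL=60/241, sR=12/65; mL=2454/15665, mR=-942/15665; mL+mR=1512/15665 → advance +1; mR−mL=-3396/15665 → turn -1·90°
n=1: pose=(4,5,S); sL=15/89, sR=3/10; mL=33/1780, mR=-96/445; mL+mR=-351/1780 → advance -1; mR−mL=-417/1780 → turn -1·90°
n=2: pose=(4,6,W); sL=60/181, sR=60/109; mL=1110/19729, mR=-7590/19729; mL+mR=-6480/19729 → advance -1; mR−mL=-8700/19729 → turn -1·90°
n=3: pose=(5,6,N); sL=6/13, sR=30/149; mL=699/1937, mR=57/1937; mL+mR=756/1937 → advance +1; mR−mL=-642/1937 → turn -1·90°
n=4: pose=(5,7,E); sL=60/293, sR=60/353; mL=12390/103429, mR=-6990/103429; mL+mR=5400/103429 → advance +1; mR−mL=-19380/103429 → turn -1·90°

0 60/241 12/65 2454/15665 -942/15665 3 5 E
1 15/89 3/10 33/1780 -96/445 4 5 S
2 60/181 60/109 1110/19729 -7590/19729 4 6 W
3 6/13 30/149 699/1937 57/1937 5 6 N
4 60/293 60/353 12390/103429 -6990/103429 5 7 E
final 6 7 S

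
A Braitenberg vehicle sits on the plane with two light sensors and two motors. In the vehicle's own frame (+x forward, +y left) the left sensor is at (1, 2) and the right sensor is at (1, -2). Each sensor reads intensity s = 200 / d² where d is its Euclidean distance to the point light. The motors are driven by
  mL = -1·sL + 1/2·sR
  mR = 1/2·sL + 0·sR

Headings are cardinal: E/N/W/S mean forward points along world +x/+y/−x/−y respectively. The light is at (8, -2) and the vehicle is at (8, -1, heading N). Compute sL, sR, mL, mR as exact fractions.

left sensor world pos  = (6, 0); dL² = 8
right sensor world pos = (10, 0); dR² = 8
sL = 200/8 = 25
sR = 200/8 = 25
mL = -1·sL + 1/2·sR = -25/2
mR = 1/2·sL + 0·sR = 25/2

25 25 -25/2 25/2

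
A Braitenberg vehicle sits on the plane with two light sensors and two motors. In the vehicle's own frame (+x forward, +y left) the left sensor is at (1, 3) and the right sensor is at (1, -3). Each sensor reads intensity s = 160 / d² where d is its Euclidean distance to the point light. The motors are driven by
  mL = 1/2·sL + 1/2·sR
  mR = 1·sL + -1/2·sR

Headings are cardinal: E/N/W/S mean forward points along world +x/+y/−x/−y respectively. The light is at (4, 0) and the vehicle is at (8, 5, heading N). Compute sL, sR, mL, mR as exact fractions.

160/37 32/17 1952/629 2128/629

left sensor world pos  = (5, 6); dL² = 37
right sensor world pos = (11, 6); dR² = 85
sL = 160/37 = 160/37
sR = 160/85 = 32/17
mL = 1/2·sL + 1/2·sR = 1952/629
mR = 1·sL + -1/2·sR = 2128/629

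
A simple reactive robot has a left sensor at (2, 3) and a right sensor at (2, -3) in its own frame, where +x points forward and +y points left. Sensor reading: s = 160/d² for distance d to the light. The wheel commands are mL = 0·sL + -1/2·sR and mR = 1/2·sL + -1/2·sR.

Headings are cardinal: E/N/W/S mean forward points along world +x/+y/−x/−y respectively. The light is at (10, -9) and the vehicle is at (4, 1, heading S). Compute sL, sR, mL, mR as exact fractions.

left sensor world pos  = (7, -1); dL² = 73
right sensor world pos = (1, -1); dR² = 145
sL = 160/73 = 160/73
sR = 160/145 = 32/29
mL = 0·sL + -1/2·sR = -16/29
mR = 1/2·sL + -1/2·sR = 1152/2117

160/73 32/29 -16/29 1152/2117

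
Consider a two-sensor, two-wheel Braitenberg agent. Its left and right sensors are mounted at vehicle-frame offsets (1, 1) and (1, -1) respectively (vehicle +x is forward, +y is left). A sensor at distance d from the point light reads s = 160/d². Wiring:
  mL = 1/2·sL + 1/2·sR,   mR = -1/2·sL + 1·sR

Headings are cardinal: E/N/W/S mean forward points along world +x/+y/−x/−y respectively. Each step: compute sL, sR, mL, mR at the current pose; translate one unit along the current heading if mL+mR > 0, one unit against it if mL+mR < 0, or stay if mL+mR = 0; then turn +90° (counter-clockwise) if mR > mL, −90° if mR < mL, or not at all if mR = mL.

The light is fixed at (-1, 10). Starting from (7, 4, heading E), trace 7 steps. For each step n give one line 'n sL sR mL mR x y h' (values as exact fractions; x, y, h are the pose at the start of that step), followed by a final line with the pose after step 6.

n=0: pose=(7,4,E); sL=80/53, sR=16/13; mL=944/689, mR=328/689; mL+mR=24/13 → advance +1; mR−mL=-616/689 → turn -1·90°
n=1: pose=(8,4,S); sL=160/149, sR=160/113; mL=20960/16837, mR=14800/16837; mL+mR=240/113 → advance +1; mR−mL=-6160/16837 → turn -1·90°
n=2: pose=(8,3,W); sL=5/4, sR=8/5; mL=57/40, mR=39/40; mL+mR=12/5 → advance +1; mR−mL=-9/20 → turn -1·90°
n=3: pose=(7,3,N); sL=32/17, sR=160/117; mL=3232/1989, mR=848/1989; mL+mR=80/39 → advance +1; mR−mL=-2384/1989 → turn -1·90°
n=4: pose=(7,4,E); sL=80/53, sR=16/13; mL=944/689, mR=328/689; mL+mR=24/13 → advance +1; mR−mL=-616/689 → turn -1·90°
n=5: pose=(8,4,S); sL=160/149, sR=160/113; mL=20960/16837, mR=14800/16837; mL+mR=240/113 → advance +1; mR−mL=-6160/16837 → turn -1·90°
n=6: pose=(8,3,W); sL=5/4, sR=8/5; mL=57/40, mR=39/40; mL+mR=12/5 → advance +1; mR−mL=-9/20 → turn -1·90°

0 80/53 16/13 944/689 328/689 7 4 E
1 160/149 160/113 20960/16837 14800/16837 8 4 S
2 5/4 8/5 57/40 39/40 8 3 W
3 32/17 160/117 3232/1989 848/1989 7 3 N
4 80/53 16/13 944/689 328/689 7 4 E
5 160/149 160/113 20960/16837 14800/16837 8 4 S
6 5/4 8/5 57/40 39/40 8 3 W
final 7 3 N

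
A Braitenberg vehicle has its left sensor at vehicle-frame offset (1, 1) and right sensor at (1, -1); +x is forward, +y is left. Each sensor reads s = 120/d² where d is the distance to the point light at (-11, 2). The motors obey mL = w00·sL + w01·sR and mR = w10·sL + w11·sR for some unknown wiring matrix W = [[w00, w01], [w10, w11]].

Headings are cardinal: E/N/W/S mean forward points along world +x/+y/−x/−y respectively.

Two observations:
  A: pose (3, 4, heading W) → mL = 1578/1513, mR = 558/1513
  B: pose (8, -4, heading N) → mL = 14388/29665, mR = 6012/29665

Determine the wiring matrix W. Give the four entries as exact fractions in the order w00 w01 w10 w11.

1 1/2 1 -1/2

obs A: pose=(3,4,W) → sL=12/17, sR=60/89, mL=1578/1513, mR=558/1513
obs B: pose=(8,-4,N) → sL=120/349, sR=24/85, mL=14388/29665, mR=6012/29665
sensor matrix S = [[12/17, 60/89], [120/349, 24/85]]; det S = -1458432/44883145
solve [mL_A; mL_B] = S·[w00; w01] and [mR_A; mR_B] = S·[w10; w11]:
  w00 = 1, w01 = 1/2, w10 = 1, w11 = -1/2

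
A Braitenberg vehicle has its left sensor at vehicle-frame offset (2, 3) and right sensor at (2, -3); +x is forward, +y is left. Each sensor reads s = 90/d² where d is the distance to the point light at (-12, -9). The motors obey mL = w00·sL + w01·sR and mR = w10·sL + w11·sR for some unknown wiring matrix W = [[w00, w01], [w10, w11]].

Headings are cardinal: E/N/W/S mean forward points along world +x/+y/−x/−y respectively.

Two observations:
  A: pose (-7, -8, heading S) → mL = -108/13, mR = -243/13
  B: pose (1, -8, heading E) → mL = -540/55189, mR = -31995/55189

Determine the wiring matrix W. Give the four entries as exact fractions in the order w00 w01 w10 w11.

1/2 -1/2 -1/2 -1

obs A: pose=(-7,-8,S) → sL=18/13, sR=18, mL=-108/13, mR=-243/13
obs B: pose=(1,-8,E) → sL=90/241, sR=90/229, mL=-540/55189, mR=-31995/55189
sensor matrix S = [[18/13, 18], [90/241, 90/229]]; det S = -4432320/717457
solve [mL_A; mL_B] = S·[w00; w01] and [mR_A; mR_B] = S·[w10; w11]:
  w00 = 1/2, w01 = -1/2, w10 = -1/2, w11 = -1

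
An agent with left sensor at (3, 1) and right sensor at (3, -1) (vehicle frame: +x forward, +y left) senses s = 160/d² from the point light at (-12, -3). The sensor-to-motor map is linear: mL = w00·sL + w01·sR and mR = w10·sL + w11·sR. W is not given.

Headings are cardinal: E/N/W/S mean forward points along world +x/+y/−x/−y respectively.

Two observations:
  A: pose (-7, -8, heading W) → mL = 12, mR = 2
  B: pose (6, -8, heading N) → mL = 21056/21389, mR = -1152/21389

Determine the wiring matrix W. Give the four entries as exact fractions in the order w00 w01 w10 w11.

1 1 -1/2 1/2

obs A: pose=(-7,-8,W) → sL=4, sR=8, mL=12, mR=2
obs B: pose=(6,-8,N) → sL=160/293, sR=32/73, mL=21056/21389, mR=-1152/21389
sensor matrix S = [[4, 8], [160/293, 32/73]]; det S = -55936/21389
solve [mL_A; mL_B] = S·[w00; w01] and [mR_A; mR_B] = S·[w10; w11]:
  w00 = 1, w01 = 1, w10 = -1/2, w11 = 1/2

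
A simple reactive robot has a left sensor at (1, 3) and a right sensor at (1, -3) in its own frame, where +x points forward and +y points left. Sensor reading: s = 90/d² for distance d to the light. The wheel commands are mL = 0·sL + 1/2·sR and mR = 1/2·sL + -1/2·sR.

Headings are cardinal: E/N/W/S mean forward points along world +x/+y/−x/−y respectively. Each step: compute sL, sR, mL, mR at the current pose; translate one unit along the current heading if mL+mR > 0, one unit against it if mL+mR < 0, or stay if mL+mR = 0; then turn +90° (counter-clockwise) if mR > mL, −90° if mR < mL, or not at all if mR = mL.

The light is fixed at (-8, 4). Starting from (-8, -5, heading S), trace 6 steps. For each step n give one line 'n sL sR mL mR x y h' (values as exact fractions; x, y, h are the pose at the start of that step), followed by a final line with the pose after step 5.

n=0: pose=(-8,-5,S); sL=90/109, sR=90/109; mL=45/109, mR=0; mL+mR=45/109 → advance +1; mR−mL=-45/109 → turn -1·90°
n=1: pose=(-8,-6,W); sL=9/17, sR=9/5; mL=9/10, mR=-54/85; mL+mR=9/34 → advance +1; mR−mL=-261/170 → turn -1·90°
n=2: pose=(-9,-6,N); sL=90/97, sR=18/17; mL=9/17, mR=-108/1649; mL+mR=45/97 → advance +1; mR−mL=-981/1649 → turn -1·90°
n=3: pose=(-9,-5,E); sL=5/2, sR=5/8; mL=5/16, mR=15/16; mL+mR=5/4 → advance +1; mR−mL=5/8 → turn +1·90°
n=4: pose=(-8,-5,N); sL=90/73, sR=90/73; mL=45/73, mR=0; mL+mR=45/73 → advance +1; mR−mL=-45/73 → turn -1·90°
n=5: pose=(-8,-4,E); sL=45/13, sR=45/61; mL=45/122, mR=1080/793; mL+mR=45/26 → advance +1; mR−mL=1575/1586 → turn +1·90°

0 90/109 90/109 45/109 0 -8 -5 S
1 9/17 9/5 9/10 -54/85 -8 -6 W
2 90/97 18/17 9/17 -108/1649 -9 -6 N
3 5/2 5/8 5/16 15/16 -9 -5 E
4 90/73 90/73 45/73 0 -8 -5 N
5 45/13 45/61 45/122 1080/793 -8 -4 E
final -7 -4 N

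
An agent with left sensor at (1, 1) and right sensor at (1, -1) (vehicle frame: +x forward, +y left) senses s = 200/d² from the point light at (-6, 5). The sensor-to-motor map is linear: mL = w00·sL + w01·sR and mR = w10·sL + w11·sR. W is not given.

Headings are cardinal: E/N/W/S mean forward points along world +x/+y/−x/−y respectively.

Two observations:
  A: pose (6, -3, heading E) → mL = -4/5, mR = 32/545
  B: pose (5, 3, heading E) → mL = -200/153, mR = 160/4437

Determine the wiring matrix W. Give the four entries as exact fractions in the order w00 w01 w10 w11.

obs A: pose=(6,-3,E) → sL=100/109, sR=4/5, mL=-4/5, mR=32/545
obs B: pose=(5,3,E) → sL=40/29, sR=200/153, mL=-200/153, mR=160/4437
sensor matrix S = [[100/109, 4/5], [40/29, 200/153]]; det S = 46336/483633
solve [mL_A; mL_B] = S·[w00; w01] and [mR_A; mR_B] = S·[w10; w11]:
  w00 = 0, w01 = -1, w10 = 1/2, w11 = -1/2

0 -1 1/2 -1/2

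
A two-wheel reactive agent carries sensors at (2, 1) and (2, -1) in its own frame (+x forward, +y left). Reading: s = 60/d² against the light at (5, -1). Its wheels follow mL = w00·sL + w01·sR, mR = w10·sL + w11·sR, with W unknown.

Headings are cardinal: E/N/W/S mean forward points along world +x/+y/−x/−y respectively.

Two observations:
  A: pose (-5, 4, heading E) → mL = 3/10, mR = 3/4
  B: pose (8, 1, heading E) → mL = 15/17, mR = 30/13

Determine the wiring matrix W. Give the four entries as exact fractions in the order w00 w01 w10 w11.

1/2 0 0 1

obs A: pose=(-5,4,E) → sL=3/5, sR=3/4, mL=3/10, mR=3/4
obs B: pose=(8,1,E) → sL=30/17, sR=30/13, mL=15/17, mR=30/13
sensor matrix S = [[3/5, 3/4], [30/17, 30/13]]; det S = 27/442
solve [mL_A; mL_B] = S·[w00; w01] and [mR_A; mR_B] = S·[w10; w11]:
  w00 = 1/2, w01 = 0, w10 = 0, w11 = 1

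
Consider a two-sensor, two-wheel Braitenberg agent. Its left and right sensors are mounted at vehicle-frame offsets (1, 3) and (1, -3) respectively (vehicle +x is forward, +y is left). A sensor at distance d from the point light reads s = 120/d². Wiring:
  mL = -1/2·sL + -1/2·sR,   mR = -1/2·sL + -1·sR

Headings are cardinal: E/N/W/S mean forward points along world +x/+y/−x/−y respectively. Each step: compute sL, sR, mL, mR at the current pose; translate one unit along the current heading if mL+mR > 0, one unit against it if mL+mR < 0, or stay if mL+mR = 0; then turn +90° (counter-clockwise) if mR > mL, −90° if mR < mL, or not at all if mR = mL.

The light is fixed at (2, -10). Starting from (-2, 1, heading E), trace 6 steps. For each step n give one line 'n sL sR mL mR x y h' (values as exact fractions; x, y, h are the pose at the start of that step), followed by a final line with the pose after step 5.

n=0: pose=(-2,1,E); sL=24/41, sR=120/73; mL=-3336/2993, mR=-5796/2993; mL+mR=-9132/2993 → advance -1; mR−mL=-60/73 → turn -1·90°
n=1: pose=(-3,1,S); sL=15/13, sR=30/41; mL=-1005/1066, mR=-1395/1066; mL+mR=-1200/533 → advance -1; mR−mL=-15/41 → turn -1·90°
n=2: pose=(-3,2,W); sL=40/39, sR=40/87; mL=-280/377, mR=-1100/1131; mL+mR=-1940/1131 → advance -1; mR−mL=-20/87 → turn -1·90°
n=3: pose=(-2,2,N); sL=60/109, sR=12/17; mL=-1164/1853, mR=-1818/1853; mL+mR=-2982/1853 → advance -1; mR−mL=-6/17 → turn -1·90°
n=4: pose=(-2,1,E); sL=24/41, sR=120/73; mL=-3336/2993, mR=-5796/2993; mL+mR=-9132/2993 → advance -1; mR−mL=-60/73 → turn -1·90°
n=5: pose=(-3,1,S); sL=15/13, sR=30/41; mL=-1005/1066, mR=-1395/1066; mL+mR=-1200/533 → advance -1; mR−mL=-15/41 → turn -1·90°

0 24/41 120/73 -3336/2993 -5796/2993 -2 1 E
1 15/13 30/41 -1005/1066 -1395/1066 -3 1 S
2 40/39 40/87 -280/377 -1100/1131 -3 2 W
3 60/109 12/17 -1164/1853 -1818/1853 -2 2 N
4 24/41 120/73 -3336/2993 -5796/2993 -2 1 E
5 15/13 30/41 -1005/1066 -1395/1066 -3 1 S
final -3 2 W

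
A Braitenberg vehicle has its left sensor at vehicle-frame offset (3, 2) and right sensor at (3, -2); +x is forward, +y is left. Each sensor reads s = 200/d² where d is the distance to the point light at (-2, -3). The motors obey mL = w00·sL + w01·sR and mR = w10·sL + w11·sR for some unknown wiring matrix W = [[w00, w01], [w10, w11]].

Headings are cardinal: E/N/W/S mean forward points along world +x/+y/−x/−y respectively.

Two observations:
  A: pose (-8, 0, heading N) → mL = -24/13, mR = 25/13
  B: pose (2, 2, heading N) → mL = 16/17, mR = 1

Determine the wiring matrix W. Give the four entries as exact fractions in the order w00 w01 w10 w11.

1 -1 0 1/2

obs A: pose=(-8,0,N) → sL=2, sR=50/13, mL=-24/13, mR=25/13
obs B: pose=(2,2,N) → sL=50/17, sR=2, mL=16/17, mR=1
sensor matrix S = [[2, 50/13], [50/17, 2]]; det S = -1616/221
solve [mL_A; mL_B] = S·[w00; w01] and [mR_A; mR_B] = S·[w10; w11]:
  w00 = 1, w01 = -1, w10 = 0, w11 = 1/2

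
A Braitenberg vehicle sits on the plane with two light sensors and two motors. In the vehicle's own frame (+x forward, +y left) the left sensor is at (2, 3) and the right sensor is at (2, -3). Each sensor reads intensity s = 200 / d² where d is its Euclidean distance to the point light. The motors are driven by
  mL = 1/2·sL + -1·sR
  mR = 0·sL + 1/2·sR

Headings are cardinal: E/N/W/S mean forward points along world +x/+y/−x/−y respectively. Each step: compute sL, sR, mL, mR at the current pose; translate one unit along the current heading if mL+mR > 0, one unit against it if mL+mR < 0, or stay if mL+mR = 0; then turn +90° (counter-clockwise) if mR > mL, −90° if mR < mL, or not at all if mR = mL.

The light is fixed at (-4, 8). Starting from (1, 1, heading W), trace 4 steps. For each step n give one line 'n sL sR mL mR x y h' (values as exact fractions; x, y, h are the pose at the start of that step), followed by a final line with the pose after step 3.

n=0: pose=(1,1,W); sL=200/109, sR=8; mL=-772/109, mR=4; mL+mR=-336/109 → advance -1; mR−mL=1208/109 → turn +1·90°
n=1: pose=(2,1,S); sL=100/81, sR=20/9; mL=-130/81, mR=10/9; mL+mR=-40/81 → advance -1; mR−mL=220/81 → turn +1·90°
n=2: pose=(2,2,E); sL=200/73, sR=40/29; mL=-20/2117, mR=20/29; mL+mR=1440/2117 → advance +1; mR−mL=1480/2117 → turn +1·90°
n=3: pose=(3,2,N); sL=25/4, sR=50/29; mL=325/232, mR=25/29; mL+mR=525/232 → advance +1; mR−mL=-125/232 → turn -1·90°

0 200/109 8 -772/109 4 1 1 W
1 100/81 20/9 -130/81 10/9 2 1 S
2 200/73 40/29 -20/2117 20/29 2 2 E
3 25/4 50/29 325/232 25/29 3 2 N
final 3 3 E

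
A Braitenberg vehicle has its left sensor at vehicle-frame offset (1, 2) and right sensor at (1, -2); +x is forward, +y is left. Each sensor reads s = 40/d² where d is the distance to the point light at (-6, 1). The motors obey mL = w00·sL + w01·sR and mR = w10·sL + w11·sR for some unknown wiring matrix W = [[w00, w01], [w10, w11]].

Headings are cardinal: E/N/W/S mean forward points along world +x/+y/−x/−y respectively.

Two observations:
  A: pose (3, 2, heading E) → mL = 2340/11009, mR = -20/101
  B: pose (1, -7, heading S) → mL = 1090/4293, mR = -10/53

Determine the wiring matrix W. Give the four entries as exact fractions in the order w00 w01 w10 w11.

-1/2 1 0 -1/2

obs A: pose=(3,2,E) → sL=40/109, sR=40/101, mL=2340/11009, mR=-20/101
obs B: pose=(1,-7,S) → sL=20/81, sR=20/53, mL=1090/4293, mR=-10/53
sensor matrix S = [[40/109, 40/101], [20/81, 20/53]]; det S = 1923200/47261637
solve [mL_A; mL_B] = S·[w00; w01] and [mR_A; mR_B] = S·[w10; w11]:
  w00 = -1/2, w01 = 1, w10 = 0, w11 = -1/2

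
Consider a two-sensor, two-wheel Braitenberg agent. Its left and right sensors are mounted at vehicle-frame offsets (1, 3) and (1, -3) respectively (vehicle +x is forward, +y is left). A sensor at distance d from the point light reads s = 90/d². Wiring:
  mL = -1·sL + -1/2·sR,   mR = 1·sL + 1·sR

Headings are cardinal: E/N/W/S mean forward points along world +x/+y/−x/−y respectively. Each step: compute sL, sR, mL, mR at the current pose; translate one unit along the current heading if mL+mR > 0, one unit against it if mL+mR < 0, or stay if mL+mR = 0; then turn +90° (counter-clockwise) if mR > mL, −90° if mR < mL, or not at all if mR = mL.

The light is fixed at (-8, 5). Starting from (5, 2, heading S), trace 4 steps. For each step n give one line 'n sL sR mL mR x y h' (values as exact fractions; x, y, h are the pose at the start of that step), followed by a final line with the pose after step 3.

0 45/136 45/58 -2835/3944 4365/3944 5 2 S
1 90/197 18/49 -6183/9653 7956/9653 5 1 E
2 9/13 45/149 -3267/3874 1926/1937 6 1 N
3 18/41 90/169 -4887/6929 6732/6929 6 2 W
final 5 2 S

n=0: pose=(5,2,S); sL=45/136, sR=45/58; mL=-2835/3944, mR=4365/3944; mL+mR=45/116 → advance +1; mR−mL=900/493 → turn +1·90°
n=1: pose=(5,1,E); sL=90/197, sR=18/49; mL=-6183/9653, mR=7956/9653; mL+mR=9/49 → advance +1; mR−mL=14139/9653 → turn +1·90°
n=2: pose=(6,1,N); sL=9/13, sR=45/149; mL=-3267/3874, mR=1926/1937; mL+mR=45/298 → advance +1; mR−mL=7119/3874 → turn +1·90°
n=3: pose=(6,2,W); sL=18/41, sR=90/169; mL=-4887/6929, mR=6732/6929; mL+mR=45/169 → advance +1; mR−mL=11619/6929 → turn +1·90°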